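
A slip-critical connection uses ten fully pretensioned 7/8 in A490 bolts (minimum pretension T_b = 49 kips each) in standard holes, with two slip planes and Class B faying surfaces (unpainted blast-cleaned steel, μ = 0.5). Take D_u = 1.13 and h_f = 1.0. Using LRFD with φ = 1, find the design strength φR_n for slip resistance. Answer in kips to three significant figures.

554 kips

R_n = μ · D_u · h_f · T_b · n_s · n_b = 0.5 × 1.13 × 1.0 × 49 × 2 × 10 = 553.7 kips.
Design strength φR_n = 1 × 553.7 = 554 kips.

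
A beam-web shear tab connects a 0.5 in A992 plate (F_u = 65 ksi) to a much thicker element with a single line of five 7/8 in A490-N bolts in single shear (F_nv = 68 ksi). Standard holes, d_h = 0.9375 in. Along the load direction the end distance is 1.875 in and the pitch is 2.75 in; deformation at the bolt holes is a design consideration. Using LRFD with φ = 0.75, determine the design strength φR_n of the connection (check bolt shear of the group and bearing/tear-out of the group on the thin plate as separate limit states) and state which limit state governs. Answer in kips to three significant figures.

Bolt shear: A_b = π·0.875²/4 = 0.6013 in²; R_n = 68 × 0.6013 × 5 × 1 = 204.4 kips → 0.75 × 204.4 = 153 kips.
Bearing (1.2 l_c t F_u ≤ 2.4 d t F_u): upper limit = 2.4·0.875·0.5·65 = 68.25 kips.
  Edge l_c = 1.875 − 0.9375/2 = 1.406 → r_n = 54.84 kips; interior l_c = 2.75 − 0.9375 = 1.812 → r_n = 68.25 kips.
  R_n,bearing = 1·54.84 + 4·68.25 = 327.8 kips → 0.75 × 327.8 = 246 kips.
Bolt shear governs: 153 kips.

153 kips (bolt shear governs)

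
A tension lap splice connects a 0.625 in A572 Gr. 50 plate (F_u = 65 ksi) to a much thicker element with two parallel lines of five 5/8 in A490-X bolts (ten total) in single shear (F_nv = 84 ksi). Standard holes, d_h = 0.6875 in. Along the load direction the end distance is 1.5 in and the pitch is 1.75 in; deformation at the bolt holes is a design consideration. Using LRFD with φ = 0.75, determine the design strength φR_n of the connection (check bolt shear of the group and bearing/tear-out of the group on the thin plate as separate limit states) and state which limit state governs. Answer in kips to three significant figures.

193 kips (bolt shear governs)

Bolt shear: A_b = π·0.625²/4 = 0.3068 in²; R_n = 84 × 0.3068 × 10 × 1 = 257.7 kips → 0.75 × 257.7 = 193 kips.
Bearing (1.2 l_c t F_u ≤ 2.4 d t F_u): upper limit = 2.4·0.625·0.625·65 = 60.94 kips.
  Edge l_c = 1.5 − 0.6875/2 = 1.156 → r_n = 56.37 kips; interior l_c = 1.75 − 0.6875 = 1.062 → r_n = 51.8 kips.
  R_n,bearing = 2·56.37 + 8·51.8 = 527.1 kips → 0.75 × 527.1 = 395 kips.
Bolt shear governs: 193 kips.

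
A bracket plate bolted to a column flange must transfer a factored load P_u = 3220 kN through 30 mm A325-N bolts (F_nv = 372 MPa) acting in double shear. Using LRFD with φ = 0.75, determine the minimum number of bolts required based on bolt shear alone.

9 bolts

A_b = π·30²/4 = 706.9 mm².
Per-bolt design strength φR_n = 0.75 × 372 × 706.9 × 2 / 1000 = 394.4 kN.
n ≥ 3220 / 394.4 = 8.164 → use 9 bolts.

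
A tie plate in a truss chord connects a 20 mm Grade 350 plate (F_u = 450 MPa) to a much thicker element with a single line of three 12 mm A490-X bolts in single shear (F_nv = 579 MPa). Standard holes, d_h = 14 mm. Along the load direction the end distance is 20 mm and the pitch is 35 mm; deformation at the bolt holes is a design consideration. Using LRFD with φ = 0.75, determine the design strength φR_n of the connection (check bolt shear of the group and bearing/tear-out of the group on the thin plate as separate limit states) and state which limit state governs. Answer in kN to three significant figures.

147 kN (bolt shear governs)

Bolt shear: A_b = π·12²/4 = 113.1 mm²; R_n = 579 × 113.1 × 3 × 1 / 1000 = 196.5 kN → 0.75 × 196.5 = 147 kN.
Bearing (1.2 l_c t F_u ≤ 2.4 d t F_u): upper limit = 2.4·12·20·450 / 1000 = 259.2 kN.
  Edge l_c = 20 − 14/2 = 13 → r_n = 140.4 kN; interior l_c = 35 − 14 = 21 → r_n = 226.8 kN.
  R_n,bearing = 1·140.4 + 2·226.8 = 594 kN → 0.75 × 594 = 446 kN.
Bolt shear governs: 147 kN.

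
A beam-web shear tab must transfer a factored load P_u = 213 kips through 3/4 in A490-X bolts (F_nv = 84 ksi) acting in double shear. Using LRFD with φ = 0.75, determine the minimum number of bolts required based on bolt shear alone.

4 bolts

A_b = π·0.75²/4 = 0.4418 in².
Per-bolt design strength φR_n = 0.75 × 84 × 0.4418 × 2 = 55.67 kips.
n ≥ 213 / 55.67 = 3.826 → use 4 bolts.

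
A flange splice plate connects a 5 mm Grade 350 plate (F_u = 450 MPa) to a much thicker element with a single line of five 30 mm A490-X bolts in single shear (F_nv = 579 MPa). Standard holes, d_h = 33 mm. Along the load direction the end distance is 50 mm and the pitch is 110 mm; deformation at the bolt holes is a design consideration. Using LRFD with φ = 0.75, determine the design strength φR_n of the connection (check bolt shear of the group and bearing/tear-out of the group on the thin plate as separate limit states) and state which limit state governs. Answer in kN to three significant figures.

Bolt shear: A_b = π·30²/4 = 706.9 mm²; R_n = 579 × 706.9 × 5 × 1 / 1000 = 2046 kN → 0.75 × 2046 = 1530 kN.
Bearing (1.2 l_c t F_u ≤ 2.4 d t F_u): upper limit = 2.4·30·5·450 / 1000 = 162 kN.
  Edge l_c = 50 − 33/2 = 33.5 → r_n = 90.45 kN; interior l_c = 110 − 33 = 77 → r_n = 162 kN.
  R_n,bearing = 1·90.45 + 4·162 = 738.5 kN → 0.75 × 738.5 = 554 kN.
Bearing governs: 554 kN.

554 kN (bearing governs)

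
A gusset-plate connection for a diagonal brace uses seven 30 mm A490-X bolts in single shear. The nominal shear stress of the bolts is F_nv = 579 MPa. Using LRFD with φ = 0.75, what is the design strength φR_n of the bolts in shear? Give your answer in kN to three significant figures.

A_b = π × 30² / 4 = 706.9 mm².
R_n = F_nv · A_b · n · n_s = 579 × 706.9 × 7 × 1 / 1000 = 2865 kN.
Design strength φR_n = 0.75 × 2865 = 2150 kN.

2150 kN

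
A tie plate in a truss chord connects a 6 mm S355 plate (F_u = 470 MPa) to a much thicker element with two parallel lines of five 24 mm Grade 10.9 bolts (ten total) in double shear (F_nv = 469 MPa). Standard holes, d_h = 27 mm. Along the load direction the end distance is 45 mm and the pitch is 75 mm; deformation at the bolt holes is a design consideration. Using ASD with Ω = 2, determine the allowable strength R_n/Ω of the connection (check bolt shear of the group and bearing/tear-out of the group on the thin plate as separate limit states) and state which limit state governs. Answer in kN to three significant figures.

756 kN (bearing governs)

Bolt shear: A_b = π·24²/4 = 452.4 mm²; R_n = 469 × 452.4 × 10 × 2 / 1000 = 4243 kN → 4243 / 2 = 2120 kN.
Bearing (1.2 l_c t F_u ≤ 2.4 d t F_u): upper limit = 2.4·24·6·470 / 1000 = 162.4 kN.
  Edge l_c = 45 − 27/2 = 31.5 → r_n = 106.6 kN; interior l_c = 75 − 27 = 48 → r_n = 162.4 kN.
  R_n,bearing = 2·106.6 + 8·162.4 = 1513 kN → 1513 / 2 = 756 kN.
Bearing governs: 756 kN.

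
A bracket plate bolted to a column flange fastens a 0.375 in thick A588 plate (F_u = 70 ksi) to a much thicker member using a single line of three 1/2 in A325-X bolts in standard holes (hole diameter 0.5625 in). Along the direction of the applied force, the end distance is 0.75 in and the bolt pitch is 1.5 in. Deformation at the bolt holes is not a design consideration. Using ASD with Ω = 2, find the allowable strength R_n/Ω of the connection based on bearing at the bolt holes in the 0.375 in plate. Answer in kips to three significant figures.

Per bolt r_n = 1.5 l_c t F_u ≤ 3.0 d t F_u; upper limit = 3.0 × 0.5 × 0.375 × 70 = 39.38 kips.
Edge bolt: l_c = 0.75 − 0.5625/2 = 0.4688 in → 1.5 × 0.4688 × 0.375 × 70 = 18.46 → r_n = 18.46 kips.
Interior bolts: l_c = 1.5 − 0.5625 = 0.9375 in → 1.5 × 0.9375 × 0.375 × 70 = 36.91 → r_n = 36.91 kips.
R_n = 1 × 18.46 + 2 × 36.91 = 92.29 kips.
Allowable strength R_n/Ω = 92.29 / 2 = 46.1 kips.

46.1 kips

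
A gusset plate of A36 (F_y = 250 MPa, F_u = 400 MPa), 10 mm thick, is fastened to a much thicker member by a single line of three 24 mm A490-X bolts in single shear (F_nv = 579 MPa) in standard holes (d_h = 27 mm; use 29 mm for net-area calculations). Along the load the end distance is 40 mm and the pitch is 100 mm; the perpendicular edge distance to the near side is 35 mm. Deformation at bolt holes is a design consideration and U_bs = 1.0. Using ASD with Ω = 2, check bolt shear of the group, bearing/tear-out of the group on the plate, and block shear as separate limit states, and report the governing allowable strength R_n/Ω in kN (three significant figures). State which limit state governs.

Bolt shear: A_b = π·24²/4 = 452.4 mm²; R_n = 579 × 452.4 × 3 × 1 / 1000 = 785.8 kN → 785.8 / 2 = 393 kN.
Bearing: edge l_c = 26.5, r_n = 127.2 kN; interior l_c = 73, r_n = 230.4 kN; R_n = 127.2 + 2·230.4 = 588 kN → 294 kN.
Block shear: A_gv = 2400, A_nv = 1675, A_nt = 205 mm²; R_n = min(0.6F_uA_nv, 0.6F_yA_gv) + U_bs·F_u·A_nt = 442 kN → 221 kN.
Block shear governs: 221 kN.

221 kN (block shear governs)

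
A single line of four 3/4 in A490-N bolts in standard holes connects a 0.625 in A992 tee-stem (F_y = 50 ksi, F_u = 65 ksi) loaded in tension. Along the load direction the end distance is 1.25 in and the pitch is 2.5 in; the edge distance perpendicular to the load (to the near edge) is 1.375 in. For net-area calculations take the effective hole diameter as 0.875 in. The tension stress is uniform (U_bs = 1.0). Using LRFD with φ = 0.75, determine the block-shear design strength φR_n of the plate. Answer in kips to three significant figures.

133 kips

Shear plane L_v = 1.25 + 3·2.5 = 8.75 in; A_gv = 8.75 × 0.625 = 5.469 in².
A_nv = (8.75 − 3.5·0.875) × 0.625 = 3.555 in².
A_nt = (1.375 − 0.5·0.875) × 0.625 = 0.5859 in².
0.6 F_u A_nv = 138.6 kips; 0.6 F_y A_gv = 164.1 kips → shear rupture governs the shear term.
R_n = 138.6 + 1.0 × 65 × 0.5859 = 176.7 kips.
Design strength φR_n = 0.75 × 176.7 = 133 kips.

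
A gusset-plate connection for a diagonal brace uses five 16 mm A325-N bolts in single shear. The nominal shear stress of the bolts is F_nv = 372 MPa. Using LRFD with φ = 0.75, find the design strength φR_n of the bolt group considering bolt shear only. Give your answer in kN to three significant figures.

A_b = π × 16² / 4 = 201.1 mm².
R_n = F_nv · A_b · n · n_s = 372 × 201.1 × 5 × 1 / 1000 = 374 kN.
Design strength φR_n = 0.75 × 374 = 280 kN.

280 kN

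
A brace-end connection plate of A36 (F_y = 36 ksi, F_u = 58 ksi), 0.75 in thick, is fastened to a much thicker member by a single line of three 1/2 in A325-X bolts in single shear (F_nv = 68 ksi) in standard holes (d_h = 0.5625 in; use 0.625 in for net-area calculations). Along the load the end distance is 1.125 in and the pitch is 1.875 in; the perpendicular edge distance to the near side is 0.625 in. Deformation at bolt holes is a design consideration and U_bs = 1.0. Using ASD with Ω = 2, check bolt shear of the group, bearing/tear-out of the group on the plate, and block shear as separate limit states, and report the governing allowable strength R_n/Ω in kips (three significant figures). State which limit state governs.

20 kips (bolt shear governs)

Bolt shear: A_b = π·0.5²/4 = 0.1963 in²; R_n = 68 × 0.1963 × 3 × 1 = 40.06 kips → 40.06 / 2 = 20 kips.
Bearing: edge l_c = 0.8438, r_n = 44.04 kips; interior l_c = 1.312, r_n = 52.2 kips; R_n = 44.04 + 2·52.2 = 148.4 kips → 74.2 kips.
Block shear: A_gv = 3.656, A_nv = 2.484, A_nt = 0.2344 in²; R_n = min(0.6F_uA_nv, 0.6F_yA_gv) + U_bs·F_u·A_nt = 92.57 kips → 46.3 kips.
Bolt shear governs: 20 kips.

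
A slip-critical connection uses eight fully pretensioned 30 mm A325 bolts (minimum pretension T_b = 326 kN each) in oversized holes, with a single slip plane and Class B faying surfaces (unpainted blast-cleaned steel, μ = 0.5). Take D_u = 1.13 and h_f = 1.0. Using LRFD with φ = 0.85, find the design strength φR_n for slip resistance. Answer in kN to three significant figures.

R_n = μ · D_u · h_f · T_b · n_s · n_b = 0.5 × 1.13 × 1.0 × 326 × 1 × 8 = 1474 kN.
Design strength φR_n = 0.85 × 1474 = 1250 kN.

1250 kN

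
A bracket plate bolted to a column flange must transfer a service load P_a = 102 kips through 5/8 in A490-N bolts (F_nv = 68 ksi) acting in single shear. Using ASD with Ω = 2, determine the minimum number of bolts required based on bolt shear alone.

A_b = π·0.625²/4 = 0.3068 in².
Per-bolt allowable strength R_n/Ω = 68 × 0.3068 × 1 / 2 = 10.43 kips.
n ≥ 102 / 10.43 = 9.778 → use 10 bolts.

10 bolts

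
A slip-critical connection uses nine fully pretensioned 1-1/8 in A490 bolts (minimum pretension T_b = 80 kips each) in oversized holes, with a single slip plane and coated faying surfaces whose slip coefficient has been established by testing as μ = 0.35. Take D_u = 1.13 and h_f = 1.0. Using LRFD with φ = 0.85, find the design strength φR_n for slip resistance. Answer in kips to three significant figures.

242 kips

R_n = μ · D_u · h_f · T_b · n_s · n_b = 0.35 × 1.13 × 1.0 × 80 × 1 × 9 = 284.8 kips.
Design strength φR_n = 0.85 × 284.8 = 242 kips.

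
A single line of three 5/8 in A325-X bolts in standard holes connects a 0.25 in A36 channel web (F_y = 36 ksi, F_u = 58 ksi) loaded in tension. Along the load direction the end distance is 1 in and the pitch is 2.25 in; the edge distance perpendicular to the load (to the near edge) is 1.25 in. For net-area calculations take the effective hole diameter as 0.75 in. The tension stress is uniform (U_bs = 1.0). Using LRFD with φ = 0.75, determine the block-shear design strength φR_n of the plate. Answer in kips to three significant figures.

31.8 kips

Shear plane L_v = 1 + 2·2.25 = 5.5 in; A_gv = 5.5 × 0.25 = 1.375 in².
A_nv = (5.5 − 2.5·0.75) × 0.25 = 0.9062 in².
A_nt = (1.25 − 0.5·0.75) × 0.25 = 0.2188 in².
0.6 F_u A_nv = 31.54 kips; 0.6 F_y A_gv = 29.7 kips → shear yielding governs the shear term.
R_n = 29.7 + 1.0 × 58 × 0.2188 = 42.39 kips.
Design strength φR_n = 0.75 × 42.39 = 31.8 kips.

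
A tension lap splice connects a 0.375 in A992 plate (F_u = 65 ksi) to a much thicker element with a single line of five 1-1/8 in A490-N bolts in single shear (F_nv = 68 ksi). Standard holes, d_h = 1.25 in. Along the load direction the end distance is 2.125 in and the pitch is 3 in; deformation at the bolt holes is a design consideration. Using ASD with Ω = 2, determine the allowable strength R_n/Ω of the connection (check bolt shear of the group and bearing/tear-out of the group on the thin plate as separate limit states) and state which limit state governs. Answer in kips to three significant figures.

124 kips (bearing governs)

Bolt shear: A_b = π·1.125²/4 = 0.994 in²; R_n = 68 × 0.994 × 5 × 1 = 338 kips → 338 / 2 = 169 kips.
Bearing (1.2 l_c t F_u ≤ 2.4 d t F_u): upper limit = 2.4·1.125·0.375·65 = 65.81 kips.
  Edge l_c = 2.125 − 1.25/2 = 1.5 → r_n = 43.87 kips; interior l_c = 3 − 1.25 = 1.75 → r_n = 51.19 kips.
  R_n,bearing = 1·43.87 + 4·51.19 = 248.6 kips → 248.6 / 2 = 124 kips.
Bearing governs: 124 kips.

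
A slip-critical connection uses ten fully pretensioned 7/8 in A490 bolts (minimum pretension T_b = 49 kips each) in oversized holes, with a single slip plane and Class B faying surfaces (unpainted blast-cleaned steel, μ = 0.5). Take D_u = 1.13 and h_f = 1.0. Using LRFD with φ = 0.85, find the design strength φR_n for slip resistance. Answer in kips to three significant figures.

235 kips

R_n = μ · D_u · h_f · T_b · n_s · n_b = 0.5 × 1.13 × 1.0 × 49 × 1 × 10 = 276.8 kips.
Design strength φR_n = 0.85 × 276.8 = 235 kips.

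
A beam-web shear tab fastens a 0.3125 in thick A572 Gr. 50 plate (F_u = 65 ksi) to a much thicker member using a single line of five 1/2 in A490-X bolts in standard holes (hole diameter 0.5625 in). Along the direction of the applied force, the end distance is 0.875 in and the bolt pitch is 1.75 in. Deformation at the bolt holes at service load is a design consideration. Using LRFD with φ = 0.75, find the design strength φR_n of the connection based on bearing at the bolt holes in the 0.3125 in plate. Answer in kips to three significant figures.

Per bolt r_n = 1.2 l_c t F_u ≤ 2.4 d t F_u; upper limit = 2.4 × 0.5 × 0.3125 × 65 = 24.38 kips.
Edge bolt: l_c = 0.875 − 0.5625/2 = 0.5938 in → 1.2 × 0.5938 × 0.3125 × 65 = 14.47 → r_n = 14.47 kips.
Interior bolts: l_c = 1.75 − 0.5625 = 1.188 in → 1.2 × 1.188 × 0.3125 × 65 = 28.95 → r_n = 24.38 kips.
R_n = 1 × 14.47 + 4 × 24.38 = 112 kips.
Design strength φR_n = 0.75 × 112 = 84 kips.

84 kips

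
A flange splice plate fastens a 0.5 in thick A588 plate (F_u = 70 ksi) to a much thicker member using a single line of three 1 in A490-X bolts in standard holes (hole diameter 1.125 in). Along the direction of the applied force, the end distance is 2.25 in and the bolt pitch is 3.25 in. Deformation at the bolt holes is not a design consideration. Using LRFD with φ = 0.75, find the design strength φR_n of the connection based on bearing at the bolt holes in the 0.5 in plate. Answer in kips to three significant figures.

Per bolt r_n = 1.5 l_c t F_u ≤ 3.0 d t F_u; upper limit = 3.0 × 1 × 0.5 × 70 = 105 kips.
Edge bolt: l_c = 2.25 − 1.125/2 = 1.688 in → 1.5 × 1.688 × 0.5 × 70 = 88.59 → r_n = 88.59 kips.
Interior bolts: l_c = 3.25 − 1.125 = 2.125 in → 1.5 × 2.125 × 0.5 × 70 = 111.6 → r_n = 105 kips.
R_n = 1 × 88.59 + 2 × 105 = 298.6 kips.
Design strength φR_n = 0.75 × 298.6 = 224 kips.

224 kips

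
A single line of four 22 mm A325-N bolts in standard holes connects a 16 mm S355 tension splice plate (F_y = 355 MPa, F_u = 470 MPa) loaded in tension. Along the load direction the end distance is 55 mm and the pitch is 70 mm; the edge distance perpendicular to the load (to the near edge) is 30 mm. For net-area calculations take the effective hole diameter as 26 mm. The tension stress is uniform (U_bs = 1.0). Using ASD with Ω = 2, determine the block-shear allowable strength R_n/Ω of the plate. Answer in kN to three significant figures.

Shear plane L_v = 55 + 3·70 = 265 mm; A_gv = 265 × 16 = 4240 mm².
A_nv = (265 − 3.5·26) × 16 = 2784 mm².
A_nt = (30 − 0.5·26) × 16 = 272 mm².
0.6 F_u A_nv = 785.1 kN; 0.6 F_y A_gv = 903.1 kN → shear rupture governs the shear term.
R_n = 785.1 + 1.0 × 470 × 272 / 1000 = 912.9 kN.
Allowable strength R_n/Ω = 912.9 / 2 = 456 kN.

456 kN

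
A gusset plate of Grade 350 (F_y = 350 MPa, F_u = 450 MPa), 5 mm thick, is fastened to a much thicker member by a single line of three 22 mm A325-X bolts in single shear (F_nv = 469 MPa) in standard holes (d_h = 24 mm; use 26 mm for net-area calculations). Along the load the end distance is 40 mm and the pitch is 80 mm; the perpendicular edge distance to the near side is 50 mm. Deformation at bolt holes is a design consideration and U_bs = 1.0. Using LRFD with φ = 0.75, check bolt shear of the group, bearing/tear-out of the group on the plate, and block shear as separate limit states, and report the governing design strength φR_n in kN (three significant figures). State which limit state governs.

199 kN (block shear governs)

Bolt shear: A_b = π·22²/4 = 380.1 mm²; R_n = 469 × 380.1 × 3 × 1 / 1000 = 534.8 kN → 0.75 × 534.8 = 401 kN.
Bearing: edge l_c = 28, r_n = 75.6 kN; interior l_c = 56, r_n = 118.8 kN; R_n = 75.6 + 2·118.8 = 313.2 kN → 235 kN.
Block shear: A_gv = 1000, A_nv = 675, A_nt = 185 mm²; R_n = min(0.6F_uA_nv, 0.6F_yA_gv) + U_bs·F_u·A_nt = 265.5 kN → 199 kN.
Block shear governs: 199 kN.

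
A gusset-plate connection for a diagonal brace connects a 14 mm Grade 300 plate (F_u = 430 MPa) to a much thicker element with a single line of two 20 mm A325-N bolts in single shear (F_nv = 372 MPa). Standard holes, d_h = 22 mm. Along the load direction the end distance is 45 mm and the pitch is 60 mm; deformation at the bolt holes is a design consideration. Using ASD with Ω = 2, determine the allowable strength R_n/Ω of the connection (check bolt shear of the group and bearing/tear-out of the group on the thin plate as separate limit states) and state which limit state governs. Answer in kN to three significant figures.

117 kN (bolt shear governs)

Bolt shear: A_b = π·20²/4 = 314.2 mm²; R_n = 372 × 314.2 × 2 × 1 / 1000 = 233.7 kN → 233.7 / 2 = 117 kN.
Bearing (1.2 l_c t F_u ≤ 2.4 d t F_u): upper limit = 2.4·20·14·430 / 1000 = 289 kN.
  Edge l_c = 45 − 22/2 = 34 → r_n = 245.6 kN; interior l_c = 60 − 22 = 38 → r_n = 274.5 kN.
  R_n,bearing = 1·245.6 + 1·274.5 = 520.1 kN → 520.1 / 2 = 260 kN.
Bolt shear governs: 117 kN.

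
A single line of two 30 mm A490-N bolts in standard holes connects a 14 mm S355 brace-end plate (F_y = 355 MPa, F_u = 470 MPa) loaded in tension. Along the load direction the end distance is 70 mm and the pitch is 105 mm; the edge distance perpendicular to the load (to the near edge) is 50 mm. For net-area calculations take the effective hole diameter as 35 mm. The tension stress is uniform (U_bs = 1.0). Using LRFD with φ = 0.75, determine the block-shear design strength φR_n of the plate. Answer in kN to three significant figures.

523 kN

Shear plane L_v = 70 + 1·105 = 175 mm; A_gv = 175 × 14 = 2450 mm².
A_nv = (175 − 1.5·35) × 14 = 1715 mm².
A_nt = (50 − 0.5·35) × 14 = 455 mm².
0.6 F_u A_nv = 483.6 kN; 0.6 F_y A_gv = 521.9 kN → shear rupture governs the shear term.
R_n = 483.6 + 1.0 × 470 × 455 / 1000 = 697.5 kN.
Design strength φR_n = 0.75 × 697.5 = 523 kN.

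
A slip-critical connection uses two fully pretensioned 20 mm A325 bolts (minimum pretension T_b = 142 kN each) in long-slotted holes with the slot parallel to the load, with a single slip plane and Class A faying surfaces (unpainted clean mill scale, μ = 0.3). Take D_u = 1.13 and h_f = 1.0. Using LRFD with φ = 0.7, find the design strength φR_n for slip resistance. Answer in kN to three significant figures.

67.4 kN

R_n = μ · D_u · h_f · T_b · n_s · n_b = 0.3 × 1.13 × 1.0 × 142 × 1 × 2 = 96.28 kN.
Design strength φR_n = 0.7 × 96.28 = 67.4 kN.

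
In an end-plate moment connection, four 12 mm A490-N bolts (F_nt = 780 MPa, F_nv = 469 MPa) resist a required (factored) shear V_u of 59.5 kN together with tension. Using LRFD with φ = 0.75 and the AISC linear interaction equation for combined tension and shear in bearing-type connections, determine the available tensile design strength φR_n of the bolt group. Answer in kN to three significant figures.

A_b = π·12²/4 = 113.1 mm²; f_rv = 59.5 × 1000 / (4 × 113.1) = 131.5 MPa.
F'_nt = 1.3 F_nt − (F_nt / φF_nv) f_rv = 1.3·780 − (780/(0.75·469))·131.5 = 722.3 MPa, capped at F_nt → F'_nt = 722.3 MPa.
R_n = F'_nt · A_b · n = 722.3 × 113.1 × 4 / 1000 = 326.8 kN.
Design strength φR_n = 0.75 × 326.8 = 245 kN.

245 kN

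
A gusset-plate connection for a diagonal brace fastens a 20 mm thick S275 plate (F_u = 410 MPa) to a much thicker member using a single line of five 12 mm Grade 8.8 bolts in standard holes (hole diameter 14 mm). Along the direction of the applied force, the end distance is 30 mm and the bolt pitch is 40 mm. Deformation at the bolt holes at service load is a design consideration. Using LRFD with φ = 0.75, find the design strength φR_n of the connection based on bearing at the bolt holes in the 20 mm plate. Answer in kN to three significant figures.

Per bolt r_n = 1.2 l_c t F_u ≤ 2.4 d t F_u; upper limit = 2.4 × 12 × 20 × 410 / 1000 = 236.2 kN.
Edge bolt: l_c = 30 − 14/2 = 23 mm → 1.2 × 23 × 20 × 410 / 1000 = 226.3 → r_n = 226.3 kN.
Interior bolts: l_c = 40 − 14 = 26 mm → 1.2 × 26 × 20 × 410 / 1000 = 255.8 → r_n = 236.2 kN.
R_n = 1 × 226.3 + 4 × 236.2 = 1171 kN.
Design strength φR_n = 0.75 × 1171 = 878 kN.

878 kN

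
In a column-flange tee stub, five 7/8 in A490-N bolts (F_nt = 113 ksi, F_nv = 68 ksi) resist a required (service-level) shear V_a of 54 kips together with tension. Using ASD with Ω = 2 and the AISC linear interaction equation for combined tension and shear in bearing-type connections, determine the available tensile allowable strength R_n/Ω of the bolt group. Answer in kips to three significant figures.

A_b = π·0.875²/4 = 0.6013 in²; f_rv = 54 / (5 × 0.6013) = 17.96 ksi.
F'_nt = 1.3 F_nt − (Ω F_nt / F_nv) f_rv = 1.3·113 − (2·113/68)·17.96 = 87.21 ksi, capped at F_nt → F'_nt = 87.21 ksi.
R_n = F'_nt · A_b · n = 87.21 × 0.6013 × 5 = 262.2 kips.
Allowable strength R_n/Ω = 262.2 / 2 = 131 kips.

131 kips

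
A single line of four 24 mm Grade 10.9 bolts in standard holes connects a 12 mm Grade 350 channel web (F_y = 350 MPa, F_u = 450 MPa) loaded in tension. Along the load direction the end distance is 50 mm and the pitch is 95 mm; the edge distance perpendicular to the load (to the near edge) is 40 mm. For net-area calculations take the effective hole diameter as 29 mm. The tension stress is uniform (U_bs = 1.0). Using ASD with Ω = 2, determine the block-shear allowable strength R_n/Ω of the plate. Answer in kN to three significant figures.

Shear plane L_v = 50 + 3·95 = 335 mm; A_gv = 335 × 12 = 4020 mm².
A_nv = (335 − 3.5·29) × 12 = 2802 mm².
A_nt = (40 − 0.5·29) × 12 = 306 mm².
0.6 F_u A_nv = 756.5 kN; 0.6 F_y A_gv = 844.2 kN → shear rupture governs the shear term.
R_n = 756.5 + 1.0 × 450 × 306 / 1000 = 894.2 kN.
Allowable strength R_n/Ω = 894.2 / 2 = 447 kN.

447 kN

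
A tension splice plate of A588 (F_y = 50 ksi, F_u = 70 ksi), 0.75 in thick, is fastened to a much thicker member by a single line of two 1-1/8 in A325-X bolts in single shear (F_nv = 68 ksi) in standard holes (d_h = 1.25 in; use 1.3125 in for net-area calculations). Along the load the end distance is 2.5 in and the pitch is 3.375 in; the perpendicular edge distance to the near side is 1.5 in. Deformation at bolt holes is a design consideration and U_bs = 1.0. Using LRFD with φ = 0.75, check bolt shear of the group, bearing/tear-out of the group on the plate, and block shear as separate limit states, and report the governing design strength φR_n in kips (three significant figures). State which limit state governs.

101 kips (bolt shear governs)

Bolt shear: A_b = π·1.125²/4 = 0.994 in²; R_n = 68 × 0.994 × 2 × 1 = 135.2 kips → 0.75 × 135.2 = 101 kips.
Bearing: edge l_c = 1.875, r_n = 118.1 kips; interior l_c = 2.125, r_n = 133.9 kips; R_n = 118.1 + 1·133.9 = 252 kips → 189 kips.
Block shear: A_gv = 4.406, A_nv = 2.93, A_nt = 0.6328 in²; R_n = min(0.6F_uA_nv, 0.6F_yA_gv) + U_bs·F_u·A_nt = 167.3 kips → 126 kips.
Bolt shear governs: 101 kips.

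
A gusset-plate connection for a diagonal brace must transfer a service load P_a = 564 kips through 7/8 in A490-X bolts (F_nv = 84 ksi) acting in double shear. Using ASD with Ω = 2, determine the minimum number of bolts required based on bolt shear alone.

12 bolts

A_b = π·0.875²/4 = 0.6013 in².
Per-bolt allowable strength R_n/Ω = 84 × 0.6013 × 2 / 2 = 50.51 kips.
n ≥ 564 / 50.51 = 11.17 → use 12 bolts.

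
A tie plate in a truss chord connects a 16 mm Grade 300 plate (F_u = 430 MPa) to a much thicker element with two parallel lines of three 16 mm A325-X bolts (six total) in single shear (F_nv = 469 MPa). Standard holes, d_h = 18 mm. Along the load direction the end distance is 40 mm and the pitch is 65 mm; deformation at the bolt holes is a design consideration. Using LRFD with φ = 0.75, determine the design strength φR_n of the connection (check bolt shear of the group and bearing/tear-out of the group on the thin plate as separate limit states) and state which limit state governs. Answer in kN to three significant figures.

Bolt shear: A_b = π·16²/4 = 201.1 mm²; R_n = 469 × 201.1 × 6 × 1 / 1000 = 565.8 kN → 0.75 × 565.8 = 424 kN.
Bearing (1.2 l_c t F_u ≤ 2.4 d t F_u): upper limit = 2.4·16·16·430 / 1000 = 264.2 kN.
  Edge l_c = 40 − 18/2 = 31 → r_n = 255.9 kN; interior l_c = 65 − 18 = 47 → r_n = 264.2 kN.
  R_n,bearing = 2·255.9 + 4·264.2 = 1569 kN → 0.75 × 1569 = 1180 kN.
Bolt shear governs: 424 kN.

424 kN (bolt shear governs)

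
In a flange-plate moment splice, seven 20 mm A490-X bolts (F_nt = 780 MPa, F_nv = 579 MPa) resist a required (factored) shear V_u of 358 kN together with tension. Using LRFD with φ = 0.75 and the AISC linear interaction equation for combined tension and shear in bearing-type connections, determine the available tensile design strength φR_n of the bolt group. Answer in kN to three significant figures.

A_b = π·20²/4 = 314.2 mm²; f_rv = 358 × 1000 / (7 × 314.2) = 162.8 MPa.
F'_nt = 1.3 F_nt − (F_nt / φF_nv) f_rv = 1.3·780 − (780/(0.75·579))·162.8 = 721.6 MPa, capped at F_nt → F'_nt = 721.6 MPa.
R_n = F'_nt · A_b · n = 721.6 × 314.2 × 7 / 1000 = 1587 kN.
Design strength φR_n = 0.75 × 1587 = 1190 kN.

1190 kN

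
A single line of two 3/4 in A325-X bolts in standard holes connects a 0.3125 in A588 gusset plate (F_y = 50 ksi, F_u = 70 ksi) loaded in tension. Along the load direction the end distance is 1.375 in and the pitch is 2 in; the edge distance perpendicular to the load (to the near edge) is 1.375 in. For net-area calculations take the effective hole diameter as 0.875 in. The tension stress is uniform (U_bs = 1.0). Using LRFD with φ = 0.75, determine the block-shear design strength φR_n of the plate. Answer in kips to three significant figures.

35.7 kips

Shear plane L_v = 1.375 + 1·2 = 3.375 in; A_gv = 3.375 × 0.3125 = 1.055 in².
A_nv = (3.375 − 1.5·0.875) × 0.3125 = 0.6445 in².
A_nt = (1.375 − 0.5·0.875) × 0.3125 = 0.293 in².
0.6 F_u A_nv = 27.07 kips; 0.6 F_y A_gv = 31.64 kips → shear rupture governs the shear term.
R_n = 27.07 + 1.0 × 70 × 0.293 = 47.58 kips.
Design strength φR_n = 0.75 × 47.58 = 35.7 kips.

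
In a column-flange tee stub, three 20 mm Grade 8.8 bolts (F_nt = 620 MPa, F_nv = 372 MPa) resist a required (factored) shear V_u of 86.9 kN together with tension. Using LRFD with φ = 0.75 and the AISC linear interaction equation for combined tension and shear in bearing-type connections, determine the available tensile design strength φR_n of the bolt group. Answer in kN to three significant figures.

A_b = π·20²/4 = 314.2 mm²; f_rv = 86.9 × 1000 / (3 × 314.2) = 92.2 MPa.
F'_nt = 1.3 F_nt − (F_nt / φF_nv) f_rv = 1.3·620 − (620/(0.75·372))·92.2 = 601.1 MPa, capped at F_nt → F'_nt = 601.1 MPa.
R_n = F'_nt · A_b · n = 601.1 × 314.2 × 3 / 1000 = 566.5 kN.
Design strength φR_n = 0.75 × 566.5 = 425 kN.

425 kN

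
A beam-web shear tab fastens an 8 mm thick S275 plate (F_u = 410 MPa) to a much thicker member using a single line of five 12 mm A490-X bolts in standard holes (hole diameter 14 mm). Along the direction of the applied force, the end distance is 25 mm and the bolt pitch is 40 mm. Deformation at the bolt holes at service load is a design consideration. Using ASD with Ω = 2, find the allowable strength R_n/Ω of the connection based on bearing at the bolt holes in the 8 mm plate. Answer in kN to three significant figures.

224 kN

Per bolt r_n = 1.2 l_c t F_u ≤ 2.4 d t F_u; upper limit = 2.4 × 12 × 8 × 410 / 1000 = 94.46 kN.
Edge bolt: l_c = 25 − 14/2 = 18 mm → 1.2 × 18 × 8 × 410 / 1000 = 70.85 → r_n = 70.85 kN.
Interior bolts: l_c = 40 − 14 = 26 mm → 1.2 × 26 × 8 × 410 / 1000 = 102.3 → r_n = 94.46 kN.
R_n = 1 × 70.85 + 4 × 94.46 = 448.7 kN.
Allowable strength R_n/Ω = 448.7 / 2 = 224 kN.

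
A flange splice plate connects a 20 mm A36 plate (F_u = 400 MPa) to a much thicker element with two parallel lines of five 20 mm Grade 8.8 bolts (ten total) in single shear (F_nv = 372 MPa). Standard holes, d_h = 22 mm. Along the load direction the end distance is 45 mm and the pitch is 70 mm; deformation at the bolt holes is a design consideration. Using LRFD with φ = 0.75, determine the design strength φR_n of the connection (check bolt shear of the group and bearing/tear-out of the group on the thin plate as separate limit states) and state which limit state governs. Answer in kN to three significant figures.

Bolt shear: A_b = π·20²/4 = 314.2 mm²; R_n = 372 × 314.2 × 10 × 1 / 1000 = 1169 kN → 0.75 × 1169 = 877 kN.
Bearing (1.2 l_c t F_u ≤ 2.4 d t F_u): upper limit = 2.4·20·20·400 / 1000 = 384 kN.
  Edge l_c = 45 − 22/2 = 34 → r_n = 326.4 kN; interior l_c = 70 − 22 = 48 → r_n = 384 kN.
  R_n,bearing = 2·326.4 + 8·384 = 3725 kN → 0.75 × 3725 = 2790 kN.
Bolt shear governs: 877 kN.

877 kN (bolt shear governs)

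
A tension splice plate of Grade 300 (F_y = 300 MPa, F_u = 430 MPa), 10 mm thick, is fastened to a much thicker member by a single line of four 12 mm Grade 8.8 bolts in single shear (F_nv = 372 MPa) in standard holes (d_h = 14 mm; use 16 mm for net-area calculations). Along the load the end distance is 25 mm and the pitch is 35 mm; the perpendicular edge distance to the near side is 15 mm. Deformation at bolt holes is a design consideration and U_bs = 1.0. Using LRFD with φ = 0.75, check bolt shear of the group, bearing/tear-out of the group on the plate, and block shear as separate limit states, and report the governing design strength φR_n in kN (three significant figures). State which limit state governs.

Bolt shear: A_b = π·12²/4 = 113.1 mm²; R_n = 372 × 113.1 × 4 × 1 / 1000 = 168.3 kN → 0.75 × 168.3 = 126 kN.
Bearing: edge l_c = 18, r_n = 92.88 kN; interior l_c = 21, r_n = 108.4 kN; R_n = 92.88 + 3·108.4 = 418 kN → 313 kN.
Block shear: A_gv = 1300, A_nv = 740, A_nt = 70 mm²; R_n = min(0.6F_uA_nv, 0.6F_yA_gv) + U_bs·F_u·A_nt = 221 kN → 166 kN.
Bolt shear governs: 126 kN.

126 kN (bolt shear governs)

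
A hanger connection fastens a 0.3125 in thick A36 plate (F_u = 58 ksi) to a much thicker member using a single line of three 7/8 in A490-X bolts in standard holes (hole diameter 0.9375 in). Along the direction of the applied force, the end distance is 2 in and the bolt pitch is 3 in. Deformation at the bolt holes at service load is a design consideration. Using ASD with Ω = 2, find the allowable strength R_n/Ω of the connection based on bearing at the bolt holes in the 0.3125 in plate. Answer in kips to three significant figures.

54.7 kips

Per bolt r_n = 1.2 l_c t F_u ≤ 2.4 d t F_u; upper limit = 2.4 × 0.875 × 0.3125 × 58 = 38.06 kips.
Edge bolt: l_c = 2 − 0.9375/2 = 1.531 in → 1.2 × 1.531 × 0.3125 × 58 = 33.3 → r_n = 33.3 kips.
Interior bolts: l_c = 3 − 0.9375 = 2.062 in → 1.2 × 2.062 × 0.3125 × 58 = 44.86 → r_n = 38.06 kips.
R_n = 1 × 33.3 + 2 × 38.06 = 109.4 kips.
Allowable strength R_n/Ω = 109.4 / 2 = 54.7 kips.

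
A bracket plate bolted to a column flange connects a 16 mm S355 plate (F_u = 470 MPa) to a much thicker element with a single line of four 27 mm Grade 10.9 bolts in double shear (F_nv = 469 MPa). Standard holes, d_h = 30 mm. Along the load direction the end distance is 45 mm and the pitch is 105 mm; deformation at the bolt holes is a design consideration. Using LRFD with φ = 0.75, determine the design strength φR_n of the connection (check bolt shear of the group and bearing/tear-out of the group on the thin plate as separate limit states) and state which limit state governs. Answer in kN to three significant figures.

1300 kN (bearing governs)

Bolt shear: A_b = π·27²/4 = 572.6 mm²; R_n = 469 × 572.6 × 4 × 2 / 1000 = 2148 kN → 0.75 × 2148 = 1610 kN.
Bearing (1.2 l_c t F_u ≤ 2.4 d t F_u): upper limit = 2.4·27·16·470 / 1000 = 487.3 kN.
  Edge l_c = 45 − 30/2 = 30 → r_n = 270.7 kN; interior l_c = 105 − 30 = 75 → r_n = 487.3 kN.
  R_n,bearing = 1·270.7 + 3·487.3 = 1733 kN → 0.75 × 1733 = 1300 kN.
Bearing governs: 1300 kN.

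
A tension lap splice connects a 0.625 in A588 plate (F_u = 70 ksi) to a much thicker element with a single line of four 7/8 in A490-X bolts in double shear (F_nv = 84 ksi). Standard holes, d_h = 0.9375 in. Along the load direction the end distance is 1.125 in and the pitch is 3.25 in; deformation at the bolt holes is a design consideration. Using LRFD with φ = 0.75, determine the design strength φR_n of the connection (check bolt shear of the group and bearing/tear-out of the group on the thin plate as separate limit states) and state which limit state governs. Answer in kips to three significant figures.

Bolt shear: A_b = π·0.875²/4 = 0.6013 in²; R_n = 84 × 0.6013 × 4 × 2 = 404.1 kips → 0.75 × 404.1 = 303 kips.
Bearing (1.2 l_c t F_u ≤ 2.4 d t F_u): upper limit = 2.4·0.875·0.625·70 = 91.88 kips.
  Edge l_c = 1.125 − 0.9375/2 = 0.6562 → r_n = 34.45 kips; interior l_c = 3.25 − 0.9375 = 2.312 → r_n = 91.88 kips.
  R_n,bearing = 1·34.45 + 3·91.88 = 310.1 kips → 0.75 × 310.1 = 233 kips.
Bearing governs: 233 kips.

233 kips (bearing governs)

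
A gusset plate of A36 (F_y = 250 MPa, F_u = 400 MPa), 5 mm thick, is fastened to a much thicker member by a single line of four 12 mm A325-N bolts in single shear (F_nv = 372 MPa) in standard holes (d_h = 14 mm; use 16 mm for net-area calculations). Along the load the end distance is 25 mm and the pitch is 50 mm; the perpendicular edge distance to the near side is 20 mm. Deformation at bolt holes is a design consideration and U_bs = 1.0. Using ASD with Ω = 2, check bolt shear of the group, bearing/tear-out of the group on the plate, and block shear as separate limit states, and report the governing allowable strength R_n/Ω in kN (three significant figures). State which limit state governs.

77.6 kN (block shear governs)

Bolt shear: A_b = π·12²/4 = 113.1 mm²; R_n = 372 × 113.1 × 4 × 1 / 1000 = 168.3 kN → 168.3 / 2 = 84.1 kN.
Bearing: edge l_c = 18, r_n = 43.2 kN; interior l_c = 36, r_n = 57.6 kN; R_n = 43.2 + 3·57.6 = 216 kN → 108 kN.
Block shear: A_gv = 875, A_nv = 595, A_nt = 60 mm²; R_n = min(0.6F_uA_nv, 0.6F_yA_gv) + U_bs·F_u·A_nt = 155.2 kN → 77.6 kN.
Block shear governs: 77.6 kN.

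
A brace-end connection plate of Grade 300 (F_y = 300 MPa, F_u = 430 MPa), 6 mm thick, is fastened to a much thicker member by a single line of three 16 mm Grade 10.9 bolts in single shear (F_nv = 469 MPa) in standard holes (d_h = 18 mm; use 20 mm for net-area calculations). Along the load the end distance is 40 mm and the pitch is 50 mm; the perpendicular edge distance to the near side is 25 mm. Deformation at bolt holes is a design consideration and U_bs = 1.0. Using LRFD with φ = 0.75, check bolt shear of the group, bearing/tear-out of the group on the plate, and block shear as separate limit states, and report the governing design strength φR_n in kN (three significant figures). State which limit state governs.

134 kN (block shear governs)

Bolt shear: A_b = π·16²/4 = 201.1 mm²; R_n = 469 × 201.1 × 3 × 1 / 1000 = 282.9 kN → 0.75 × 282.9 = 212 kN.
Bearing: edge l_c = 31, r_n = 95.98 kN; interior l_c = 32, r_n = 99.07 kN; R_n = 95.98 + 2·99.07 = 294.1 kN → 221 kN.
Block shear: A_gv = 840, A_nv = 540, A_nt = 90 mm²; R_n = min(0.6F_uA_nv, 0.6F_yA_gv) + U_bs·F_u·A_nt = 178 kN → 134 kN.
Block shear governs: 134 kN.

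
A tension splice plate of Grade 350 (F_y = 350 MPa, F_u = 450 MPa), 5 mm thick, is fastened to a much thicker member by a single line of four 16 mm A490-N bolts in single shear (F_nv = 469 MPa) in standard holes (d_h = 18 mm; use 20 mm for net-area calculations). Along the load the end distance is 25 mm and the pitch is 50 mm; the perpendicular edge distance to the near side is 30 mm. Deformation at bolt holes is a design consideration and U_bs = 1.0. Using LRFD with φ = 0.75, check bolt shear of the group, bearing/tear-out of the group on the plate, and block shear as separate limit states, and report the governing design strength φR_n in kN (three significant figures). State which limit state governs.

140 kN (block shear governs)

Bolt shear: A_b = π·16²/4 = 201.1 mm²; R_n = 469 × 201.1 × 4 × 1 / 1000 = 377.2 kN → 0.75 × 377.2 = 283 kN.
Bearing: edge l_c = 16, r_n = 43.2 kN; interior l_c = 32, r_n = 86.4 kN; R_n = 43.2 + 3·86.4 = 302.4 kN → 227 kN.
Block shear: A_gv = 875, A_nv = 525, A_nt = 100 mm²; R_n = min(0.6F_uA_nv, 0.6F_yA_gv) + U_bs·F_u·A_nt = 186.8 kN → 140 kN.
Block shear governs: 140 kN.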